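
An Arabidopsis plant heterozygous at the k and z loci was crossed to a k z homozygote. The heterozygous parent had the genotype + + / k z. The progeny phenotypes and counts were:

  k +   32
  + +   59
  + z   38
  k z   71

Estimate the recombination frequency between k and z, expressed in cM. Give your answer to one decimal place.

35.0 cM

The recombinant classes are + z and k +: 38 + 32 = 70.
Recombination frequency = 70/200 = 0.3500 ≈ 35.0%, i.e. 35.0 cM.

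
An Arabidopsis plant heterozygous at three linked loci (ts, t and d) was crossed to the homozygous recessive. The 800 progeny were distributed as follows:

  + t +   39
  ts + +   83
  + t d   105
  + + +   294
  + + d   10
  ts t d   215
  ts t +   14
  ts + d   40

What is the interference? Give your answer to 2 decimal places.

The two most frequent reciprocal classes, ts t d and + + +, are the parental types, so the F1 was ts t d / + + +.
The two rarest classes, ts t + and + + d, are the double crossovers. Comparing them with the parentals, only the d allele has switched, so d is the middle locus and the order is t – d – ts.
t–d: (79 + 24)/800 = 0.1288; d–ts: (188 + 24)/800 = 0.2650.
Expected DCO frequency = 0.1288 × 0.2650 ≈ 0.03413; observed = 24/800 ≈ 0.03000.
Coefficient of coincidence = 0.03000/0.03413 ≈ 0.88; interference = 1 − 0.88 = 0.12.

0.12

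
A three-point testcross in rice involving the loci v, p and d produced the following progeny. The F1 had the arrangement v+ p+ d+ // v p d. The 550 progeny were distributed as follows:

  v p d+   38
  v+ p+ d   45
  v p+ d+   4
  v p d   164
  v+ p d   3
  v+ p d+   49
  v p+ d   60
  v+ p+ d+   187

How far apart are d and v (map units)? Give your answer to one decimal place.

The two rarest classes, v p+ d+ and v+ p d, are the double crossovers. Comparing them with the parentals, only the v allele has switched, so v is the middle locus and the order is d – v – p.
Crossovers in the d–v interval produce the single-crossover classes v+ p+ d and v p d+ (45 + 38 = 83) plus the double crossovers (7).
RF(d–v) = (83 + 7) / 550 = 90/550 = 0.1636 → 16.4 map units.

16.4 map units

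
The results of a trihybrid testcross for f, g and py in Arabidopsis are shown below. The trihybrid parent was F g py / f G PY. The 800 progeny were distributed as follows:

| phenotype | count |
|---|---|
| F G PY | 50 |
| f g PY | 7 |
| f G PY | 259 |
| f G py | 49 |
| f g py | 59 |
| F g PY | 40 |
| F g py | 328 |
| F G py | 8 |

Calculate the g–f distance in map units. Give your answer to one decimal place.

The two rarest classes, F G py and f g PY, are the double crossovers. Comparing them with the parentals, only the g allele has switched, so g is the middle locus and the order is f – g – py.
Crossovers in the f–g interval produce the single-crossover classes f g py and F G PY (59 + 50 = 109) plus the double crossovers (15).
RF(f–g) = (109 + 15) / 800 = 124/800 = 0.1550 → 15.5 map units.

15.5 map units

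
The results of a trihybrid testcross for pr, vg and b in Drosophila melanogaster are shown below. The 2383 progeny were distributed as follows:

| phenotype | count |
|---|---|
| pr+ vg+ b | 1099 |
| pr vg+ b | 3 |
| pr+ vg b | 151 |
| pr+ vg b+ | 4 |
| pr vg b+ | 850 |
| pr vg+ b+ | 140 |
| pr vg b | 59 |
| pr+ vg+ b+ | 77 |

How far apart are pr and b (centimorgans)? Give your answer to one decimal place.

The two most frequent reciprocal classes, pr+ vg+ b and pr vg b+, are the parental types, so the F1 was pr+ vg+ b / pr vg b+.
The two rarest classes, pr vg+ b and pr+ vg b+, are the double crossovers. Comparing them with the parentals, only the pr allele has switched, so pr is the middle locus and the order is b – pr – vg.
Crossovers in the b–pr interval produce the single-crossover classes pr+ vg+ b+ and pr vg b (77 + 59 = 136) plus the double crossovers (7).
RF(b–pr) = (136 + 7) / 2383 = 143/2383 = 0.0600 → 6.0 centimorgans.

6.0 centimorgans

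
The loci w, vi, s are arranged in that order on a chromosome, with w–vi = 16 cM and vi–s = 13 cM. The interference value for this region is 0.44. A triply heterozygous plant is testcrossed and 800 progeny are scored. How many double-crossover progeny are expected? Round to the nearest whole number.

Map distances give recombination frequencies of 0.160 and 0.130 for the two intervals.
With interference 0.44 (so coincidence = 0.56), expected double-crossover frequency = 0.160 × 0.130 × 0.56 = 0.01165.
Expected number = 0.01165 × 800 = 9.32 ≈ 9.

9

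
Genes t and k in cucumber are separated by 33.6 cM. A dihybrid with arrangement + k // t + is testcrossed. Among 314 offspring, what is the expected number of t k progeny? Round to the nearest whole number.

53

A map distance of 33.6 cM corresponds to a recombination frequency of 0.336.
The F1 is + k / t +, so t k is a recombinant gamete class with expected frequency r/2 = 0.336/2 = 0.1680.
Expected number = 0.1680 × 314 = 52.75 ≈ 53.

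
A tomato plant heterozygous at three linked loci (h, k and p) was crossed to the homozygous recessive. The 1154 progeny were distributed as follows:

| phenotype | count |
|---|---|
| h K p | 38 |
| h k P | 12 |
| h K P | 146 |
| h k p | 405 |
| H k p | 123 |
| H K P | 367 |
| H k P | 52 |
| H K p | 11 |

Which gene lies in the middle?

p

The two most frequent reciprocal classes, h k p and H K P, are the parental types, so the F1 was h k p / H K P.
The two rarest classes, h k P and H K p, are the double crossovers. Comparing them with the parentals, only the p allele has switched, so p is the middle locus and the order is k – p – h.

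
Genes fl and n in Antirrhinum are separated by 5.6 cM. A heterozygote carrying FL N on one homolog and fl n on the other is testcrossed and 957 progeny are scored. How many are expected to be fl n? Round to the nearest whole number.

A map distance of 5.6 cM corresponds to a recombination frequency of 0.056.
The F1 is FL N / fl n, so fl n is a parental gamete class with expected frequency (1 − r)/2 = 0.944/2 = 0.4720.
Expected number = 0.4720 × 957 = 451.70 ≈ 452.

452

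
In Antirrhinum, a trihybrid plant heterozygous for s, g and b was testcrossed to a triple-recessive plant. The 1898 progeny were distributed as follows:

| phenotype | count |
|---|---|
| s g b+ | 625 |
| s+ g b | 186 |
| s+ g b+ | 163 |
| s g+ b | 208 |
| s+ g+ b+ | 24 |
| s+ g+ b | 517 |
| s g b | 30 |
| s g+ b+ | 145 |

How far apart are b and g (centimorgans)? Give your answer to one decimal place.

20.3 centimorgans

The two most frequent reciprocal classes, s g b+ and s+ g+ b, are the parental types, so the F1 was s g b+ / s+ g+ b.
The two rarest classes, s g b and s+ g+ b+, are the double crossovers. Comparing them with the parentals, only the b allele has switched, so b is the middle locus and the order is g – b – s.
Crossovers in the g–b interval produce the single-crossover classes s g+ b+ and s+ g b (145 + 186 = 331) plus the double crossovers (54).
RF(g–b) = (331 + 54) / 1898 = 385/1898 = 0.2028 → 20.3 centimorgans.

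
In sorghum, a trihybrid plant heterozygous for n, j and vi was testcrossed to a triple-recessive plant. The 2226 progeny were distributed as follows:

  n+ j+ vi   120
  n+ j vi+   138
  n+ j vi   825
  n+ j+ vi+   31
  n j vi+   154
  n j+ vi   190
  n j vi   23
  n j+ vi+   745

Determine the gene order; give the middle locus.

n

The two most frequent reciprocal classes, n+ j vi and n j+ vi+, are the parental types, so the F1 was n+ j vi / n j+ vi+.
The two rarest classes, n j vi and n+ j+ vi+, are the double crossovers. Comparing them with the parentals, only the n allele has switched, so n is the middle locus and the order is vi – n – j.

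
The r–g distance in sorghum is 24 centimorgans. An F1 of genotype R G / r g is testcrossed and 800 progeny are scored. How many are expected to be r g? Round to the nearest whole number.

304

A map distance of 24 centimorgans corresponds to a recombination frequency of 0.240.
The F1 is R G / r g, so r g is a parental gamete class with expected frequency (1 − r)/2 = 0.760/2 = 0.3800.
Expected number = 0.3800 × 800 = 304.00 ≈ 304.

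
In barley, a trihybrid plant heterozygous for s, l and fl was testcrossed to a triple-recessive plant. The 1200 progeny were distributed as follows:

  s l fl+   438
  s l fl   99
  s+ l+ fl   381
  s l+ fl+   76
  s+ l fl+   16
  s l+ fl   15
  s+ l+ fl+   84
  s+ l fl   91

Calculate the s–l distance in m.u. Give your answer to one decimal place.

16.5 m.u.

The two most frequent reciprocal classes, s+ l+ fl and s l fl+, are the parental types, so the F1 was s+ l+ fl / s l fl+.
The two rarest classes, s l+ fl and s+ l fl+, are the double crossovers. Comparing them with the parentals, only the s allele has switched, so s is the middle locus and the order is fl – s – l.
Crossovers in the s–l interval produce the single-crossover classes s+ l fl and s l+ fl+ (91 + 76 = 167) plus the double crossovers (31).
RF(s–l) = (167 + 31) / 1200 = 198/1200 = 0.1650 → 16.5 m.u.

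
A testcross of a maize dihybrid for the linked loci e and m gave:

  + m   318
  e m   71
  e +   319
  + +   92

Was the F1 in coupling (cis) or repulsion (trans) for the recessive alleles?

The two most frequent classes are + m (318) and e + (319); these are the parental (non-recombinant) types.
So the F1 carried + m on one chromosome and e + on the other — the recessive alleles are on opposite chromosomes (trans / repulsion).

trans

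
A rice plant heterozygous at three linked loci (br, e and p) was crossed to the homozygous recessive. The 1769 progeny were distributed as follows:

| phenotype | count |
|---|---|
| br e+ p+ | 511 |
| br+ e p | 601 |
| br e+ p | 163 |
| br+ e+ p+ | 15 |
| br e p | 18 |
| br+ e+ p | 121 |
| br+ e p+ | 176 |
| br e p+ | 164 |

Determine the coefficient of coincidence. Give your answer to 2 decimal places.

0.49

The two most frequent reciprocal classes, br e+ p+ and br+ e p, are the parental types, so the F1 was br e+ p+ / br+ e p.
The two rarest classes, br+ e+ p+ and br e p, are the double crossovers. Comparing them with the parentals, only the br allele has switched, so br is the middle locus and the order is p – br – e.
p–br: (339 + 33)/1769 = 0.2103; br–e: (285 + 33)/1769 = 0.1798.
Expected DCO frequency = 0.2103 × 0.1798 ≈ 0.03781; observed = 33/1769 ≈ 0.01865.
Coefficient of coincidence = 0.01865/0.03781 ≈ 0.49.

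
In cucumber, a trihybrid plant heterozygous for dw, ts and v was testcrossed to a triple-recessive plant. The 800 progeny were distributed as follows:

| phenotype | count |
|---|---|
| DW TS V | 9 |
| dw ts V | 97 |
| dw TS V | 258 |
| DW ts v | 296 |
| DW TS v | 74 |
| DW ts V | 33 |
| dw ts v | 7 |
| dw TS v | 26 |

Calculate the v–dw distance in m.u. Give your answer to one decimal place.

9.4 m.u.

The two most frequent reciprocal classes, dw TS V and DW ts v, are the parental types, so the F1 was dw TS V / DW ts v.
The two rarest classes, DW TS V and dw ts v, are the double crossovers. Comparing them with the parentals, only the dw allele has switched, so dw is the middle locus and the order is ts – dw – v.
Crossovers in the dw–v interval produce the single-crossover classes dw TS v and DW ts V (26 + 33 = 59) plus the double crossovers (16).
RF(dw–v) = (59 + 16) / 800 = 75/800 = 0.0938 → 9.4 m.u.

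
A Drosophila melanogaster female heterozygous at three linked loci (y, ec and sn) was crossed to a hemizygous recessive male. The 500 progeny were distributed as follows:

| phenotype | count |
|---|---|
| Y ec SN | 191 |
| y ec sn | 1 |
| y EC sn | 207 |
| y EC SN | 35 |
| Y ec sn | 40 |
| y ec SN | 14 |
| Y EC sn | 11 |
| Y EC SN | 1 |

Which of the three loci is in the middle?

ec

The two most frequent reciprocal classes, y EC sn and Y ec SN, are the parental types, so the F1 was y EC sn / Y ec SN.
The two rarest classes, y ec sn and Y EC SN, are the double crossovers. Comparing them with the parentals, only the ec allele has switched, so ec is the middle locus and the order is sn – ec – y.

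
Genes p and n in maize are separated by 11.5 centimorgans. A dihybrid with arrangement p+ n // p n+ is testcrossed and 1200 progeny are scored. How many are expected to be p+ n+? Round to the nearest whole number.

A map distance of 11.5 centimorgans corresponds to a recombination frequency of 0.115.
The F1 is p+ n / p n+, so p+ n+ is a recombinant gamete class with expected frequency r/2 = 0.115/2 = 0.0575.
Expected number = 0.0575 × 1200 = 69.00 ≈ 69.

69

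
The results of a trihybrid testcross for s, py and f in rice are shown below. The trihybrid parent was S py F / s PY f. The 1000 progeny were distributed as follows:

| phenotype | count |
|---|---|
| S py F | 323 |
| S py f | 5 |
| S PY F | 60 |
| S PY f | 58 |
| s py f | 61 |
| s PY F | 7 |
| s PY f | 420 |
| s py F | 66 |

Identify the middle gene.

f

The two rarest classes, S py f and s PY F, are the double crossovers. Comparing them with the parentals, only the f allele has switched, so f is the middle locus and the order is s – f – py.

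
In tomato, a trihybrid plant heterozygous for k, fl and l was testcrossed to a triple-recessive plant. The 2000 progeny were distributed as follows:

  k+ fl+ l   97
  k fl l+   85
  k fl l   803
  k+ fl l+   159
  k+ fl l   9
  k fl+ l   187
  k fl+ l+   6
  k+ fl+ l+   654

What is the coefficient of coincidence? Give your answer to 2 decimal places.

The two most frequent reciprocal classes, k fl l and k+ fl+ l+, are the parental types, so the F1 was k fl l / k+ fl+ l+.
The two rarest classes, k+ fl l and k fl+ l+, are the double crossovers. Comparing them with the parentals, only the k allele has switched, so k is the middle locus and the order is l – k – fl.
l–k: (182 + 15)/2000 = 0.0985; k–fl: (346 + 15)/2000 = 0.1805.
Expected DCO frequency = 0.0985 × 0.1805 ≈ 0.01778; observed = 15/2000 ≈ 0.00750.
Coefficient of coincidence = 0.00750/0.01778 ≈ 0.42.

0.42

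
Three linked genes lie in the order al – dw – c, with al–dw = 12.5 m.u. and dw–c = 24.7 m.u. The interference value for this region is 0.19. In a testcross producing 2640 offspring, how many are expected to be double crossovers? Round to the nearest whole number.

66

Map distances give recombination frequencies of 0.125 and 0.247 for the two intervals.
With interference 0.19 (so coincidence = 0.81), expected double-crossover frequency = 0.125 × 0.247 × 0.81 = 0.02501.
Expected number = 0.02501 × 2640 = 66.02 ≈ 66.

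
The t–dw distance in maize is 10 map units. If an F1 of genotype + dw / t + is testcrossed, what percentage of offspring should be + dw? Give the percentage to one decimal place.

45.0%

A map distance of 10 map units corresponds to a recombination frequency of 0.100.
The F1 is + dw / t +, so + dw is a parental gamete class with expected frequency (1 − r)/2 = 0.900/2 = 0.4500.
That is 0.4500 = 45.0% of the progeny.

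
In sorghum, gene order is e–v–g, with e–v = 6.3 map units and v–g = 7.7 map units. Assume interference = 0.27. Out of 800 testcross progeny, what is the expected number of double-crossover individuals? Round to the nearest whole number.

Map distances give recombination frequencies of 0.063 and 0.077 for the two intervals.
With interference 0.27 (so coincidence = 0.73), expected double-crossover frequency = 0.063 × 0.077 × 0.73 = 0.00354.
Expected number = 0.00354 × 800 = 2.83 ≈ 3.

3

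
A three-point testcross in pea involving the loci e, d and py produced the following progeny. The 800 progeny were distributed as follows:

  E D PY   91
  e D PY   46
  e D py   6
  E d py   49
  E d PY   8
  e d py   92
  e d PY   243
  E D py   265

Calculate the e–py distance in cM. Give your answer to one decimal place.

The two most frequent reciprocal classes, E D py and e d PY, are the parental types, so the F1 was E D py / e d PY.
The two rarest classes, e D py and E d PY, are the double crossovers. Comparing them with the parentals, only the e allele has switched, so e is the middle locus and the order is py – e – d.
Crossovers in the py–e interval produce the single-crossover classes E D PY and e d py (91 + 92 = 183) plus the double crossovers (14).
RF(py–e) = (183 + 14) / 800 = 197/800 = 0.2462 → 24.6 cM.

24.6 cM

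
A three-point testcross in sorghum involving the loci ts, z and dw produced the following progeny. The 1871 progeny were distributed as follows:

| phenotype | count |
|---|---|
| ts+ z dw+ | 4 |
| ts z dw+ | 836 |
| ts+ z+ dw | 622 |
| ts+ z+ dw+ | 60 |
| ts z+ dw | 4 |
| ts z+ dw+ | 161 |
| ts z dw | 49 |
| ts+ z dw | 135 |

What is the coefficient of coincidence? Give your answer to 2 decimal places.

0.42

The two most frequent reciprocal classes, ts+ z+ dw and ts z dw+, are the parental types, so the F1 was ts+ z+ dw / ts z dw+.
The two rarest classes, ts z+ dw and ts+ z dw+, are the double crossovers. Comparing them with the parentals, only the ts allele has switched, so ts is the middle locus and the order is dw – ts – z.
dw–ts: (109 + 8)/1871 = 0.0625; ts–z: (296 + 8)/1871 = 0.1625.
Expected DCO frequency = 0.0625 × 0.1625 ≈ 0.01016; observed = 8/1871 ≈ 0.00428.
Coefficient of coincidence = 0.00428/0.01016 ≈ 0.42.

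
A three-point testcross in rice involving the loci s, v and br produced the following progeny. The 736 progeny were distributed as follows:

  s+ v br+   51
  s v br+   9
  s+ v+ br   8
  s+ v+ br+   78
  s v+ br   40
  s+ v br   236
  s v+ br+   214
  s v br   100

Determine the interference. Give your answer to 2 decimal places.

0.41

The two most frequent reciprocal classes, s v+ br+ and s+ v br, are the parental types, so the F1 was s v+ br+ / s+ v br.
The two rarest classes, s v br+ and s+ v+ br, are the double crossovers. Comparing them with the parentals, only the v allele has switched, so v is the middle locus and the order is br – v – s.
br–v: (91 + 17)/736 = 0.1467; v–s: (178 + 17)/736 = 0.2649.
Expected DCO frequency = 0.1467 × 0.2649 ≈ 0.03886; observed = 17/736 ≈ 0.02310.
Coefficient of coincidence = 0.02310/0.03886 ≈ 0.59; interference = 1 − 0.59 = 0.41.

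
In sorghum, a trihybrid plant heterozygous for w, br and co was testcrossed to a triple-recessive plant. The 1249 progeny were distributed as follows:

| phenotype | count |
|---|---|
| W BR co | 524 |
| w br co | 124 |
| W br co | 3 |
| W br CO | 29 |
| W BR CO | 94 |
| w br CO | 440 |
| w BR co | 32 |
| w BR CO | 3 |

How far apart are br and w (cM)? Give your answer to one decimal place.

5.4 cM

The two most frequent reciprocal classes, W BR co and w br CO, are the parental types, so the F1 was W BR co / w br CO.
The two rarest classes, W br co and w BR CO, are the double crossovers. Comparing them with the parentals, only the br allele has switched, so br is the middle locus and the order is co – br – w.
Crossovers in the br–w interval produce the single-crossover classes w BR co and W br CO (32 + 29 = 61) plus the double crossovers (6).
RF(br–w) = (61 + 6) / 1249 = 67/1249 = 0.0536 → 5.4 cM.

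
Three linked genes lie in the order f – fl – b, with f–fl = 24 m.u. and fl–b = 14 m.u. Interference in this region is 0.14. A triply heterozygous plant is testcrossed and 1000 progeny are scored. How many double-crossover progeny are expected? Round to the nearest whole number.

Map distances give recombination frequencies of 0.240 and 0.140 for the two intervals.
With interference 0.14 (so coincidence = 0.86), expected double-crossover frequency = 0.240 × 0.140 × 0.86 = 0.02890.
Expected number = 0.02890 × 1000 = 28.90 ≈ 29.

29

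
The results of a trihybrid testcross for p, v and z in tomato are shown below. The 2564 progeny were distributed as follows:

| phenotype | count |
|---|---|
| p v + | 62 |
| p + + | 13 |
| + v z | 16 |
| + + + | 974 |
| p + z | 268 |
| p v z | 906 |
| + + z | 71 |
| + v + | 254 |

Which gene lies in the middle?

p

The two most frequent reciprocal classes, + + + and p v z, are the parental types, so the F1 was + + + / p v z.
The two rarest classes, p + + and + v z, are the double crossovers. Comparing them with the parentals, only the p allele has switched, so p is the middle locus and the order is v – p – z.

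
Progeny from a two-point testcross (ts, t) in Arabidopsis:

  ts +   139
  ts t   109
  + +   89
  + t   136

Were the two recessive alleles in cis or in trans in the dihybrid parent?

trans

The two most frequent classes are + t (136) and ts + (139); these are the parental (non-recombinant) types.
So the F1 carried + t on one chromosome and ts + on the other — the recessive alleles are on opposite chromosomes (trans / repulsion).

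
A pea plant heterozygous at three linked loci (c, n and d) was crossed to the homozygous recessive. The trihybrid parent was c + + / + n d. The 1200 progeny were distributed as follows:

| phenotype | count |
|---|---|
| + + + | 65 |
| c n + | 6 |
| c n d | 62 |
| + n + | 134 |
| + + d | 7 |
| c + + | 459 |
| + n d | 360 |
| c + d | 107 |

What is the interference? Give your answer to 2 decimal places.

0.56

The two rarest classes, c n + and + + d, are the double crossovers. Comparing them with the parentals, only the n allele has switched, so n is the middle locus and the order is c – n – d.
c–n: (127 + 13)/1200 = 0.1167; n–d: (241 + 13)/1200 = 0.2117.
Expected DCO frequency = 0.1167 × 0.2117 ≈ 0.02471; observed = 13/1200 ≈ 0.01083.
Coefficient of coincidence = 0.01083/0.02471 ≈ 0.44; interference = 1 − 0.44 = 0.56.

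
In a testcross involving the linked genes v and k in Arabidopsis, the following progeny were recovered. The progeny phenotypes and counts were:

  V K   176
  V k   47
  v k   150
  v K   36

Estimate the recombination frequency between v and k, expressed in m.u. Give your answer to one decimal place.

20.3 m.u.

The two most frequent classes, V K (176) and v k (150), are the parental types, so the F1 was V K / v k.
The recombinant classes are V k and v K: 47 + 36 = 83.
Recombination frequency = 83/409 = 0.2029 ≈ 20.3%, i.e. 20.3 m.u.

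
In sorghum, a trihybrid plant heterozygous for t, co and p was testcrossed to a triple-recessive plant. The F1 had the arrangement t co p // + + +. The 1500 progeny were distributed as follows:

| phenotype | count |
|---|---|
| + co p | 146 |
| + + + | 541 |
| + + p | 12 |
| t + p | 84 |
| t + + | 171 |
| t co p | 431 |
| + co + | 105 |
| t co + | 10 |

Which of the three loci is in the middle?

p

The two rarest classes, t co + and + + p, are the double crossovers. Comparing them with the parentals, only the p allele has switched, so p is the middle locus and the order is co – p – t.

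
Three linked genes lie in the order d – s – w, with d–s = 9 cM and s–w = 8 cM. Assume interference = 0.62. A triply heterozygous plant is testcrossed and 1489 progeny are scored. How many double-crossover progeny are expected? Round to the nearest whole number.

4

Map distances give recombination frequencies of 0.090 and 0.080 for the two intervals.
With interference 0.62 (so coincidence = 0.38), expected double-crossover frequency = 0.090 × 0.080 × 0.38 = 0.00274.
Expected number = 0.00274 × 1489 = 4.07 ≈ 4.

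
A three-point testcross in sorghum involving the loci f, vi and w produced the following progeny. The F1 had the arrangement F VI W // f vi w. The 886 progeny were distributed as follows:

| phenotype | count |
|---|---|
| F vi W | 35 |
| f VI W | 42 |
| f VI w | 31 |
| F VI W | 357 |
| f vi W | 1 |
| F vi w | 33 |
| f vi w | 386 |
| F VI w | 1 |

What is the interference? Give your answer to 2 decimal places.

0.66

The two rarest classes, F VI w and f vi W, are the double crossovers. Comparing them with the parentals, only the w allele has switched, so w is the middle locus and the order is vi – w – f.
vi–w: (66 + 2)/886 = 0.0767; w–f: (75 + 2)/886 = 0.0869.
Expected DCO frequency = 0.0767 × 0.0869 ≈ 0.00667; observed = 2/886 ≈ 0.00226.
Coefficient of coincidence = 0.00226/0.00667 ≈ 0.34; interference = 1 − 0.34 = 0.66.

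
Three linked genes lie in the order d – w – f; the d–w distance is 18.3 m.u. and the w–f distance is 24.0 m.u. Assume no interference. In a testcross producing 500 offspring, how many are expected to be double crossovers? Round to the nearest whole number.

Map distances give recombination frequencies of 0.183 and 0.240 for the two intervals.
With no interference, expected double-crossover frequency = 0.183 × 0.240 = 0.04392.
Expected number = 0.04392 × 500 = 21.96 ≈ 22.

22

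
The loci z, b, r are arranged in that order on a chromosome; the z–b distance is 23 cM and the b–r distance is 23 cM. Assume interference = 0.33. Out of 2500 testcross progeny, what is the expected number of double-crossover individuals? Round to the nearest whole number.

89

Map distances give recombination frequencies of 0.230 and 0.230 for the two intervals.
With interference 0.33 (so coincidence = 0.67), expected double-crossover frequency = 0.230 × 0.230 × 0.67 = 0.03544.
Expected number = 0.03544 × 2500 = 88.61 ≈ 89.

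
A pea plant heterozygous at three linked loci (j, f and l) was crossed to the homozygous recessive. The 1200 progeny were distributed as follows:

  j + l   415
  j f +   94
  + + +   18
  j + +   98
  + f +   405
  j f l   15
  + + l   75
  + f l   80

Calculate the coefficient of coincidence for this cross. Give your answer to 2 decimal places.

The two most frequent reciprocal classes, j + l and + f +, are the parental types, so the F1 was j + l / + f +.
The two rarest classes, j f l and + + +, are the double crossovers. Comparing them with the parentals, only the f allele has switched, so f is the middle locus and the order is l – f – j.
l–f: (178 + 33)/1200 = 0.1758; f–j: (169 + 33)/1200 = 0.1683.
Expected DCO frequency = 0.1758 × 0.1683 ≈ 0.02959; observed = 33/1200 ≈ 0.02750.
Coefficient of coincidence = 0.02750/0.02959 ≈ 0.93.

0.93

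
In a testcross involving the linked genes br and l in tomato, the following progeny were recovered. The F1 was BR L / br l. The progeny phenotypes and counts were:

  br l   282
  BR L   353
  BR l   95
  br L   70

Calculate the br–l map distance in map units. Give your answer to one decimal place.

20.6 map units

The recombinant classes are BR l and br L: 95 + 70 = 165.
Recombination frequency = 165/800 = 0.2062 ≈ 20.6%, i.e. 20.6 map units.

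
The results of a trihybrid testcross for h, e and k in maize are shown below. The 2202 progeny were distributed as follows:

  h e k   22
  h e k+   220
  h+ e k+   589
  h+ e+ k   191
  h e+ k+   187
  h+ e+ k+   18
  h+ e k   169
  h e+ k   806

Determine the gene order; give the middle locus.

e

The two most frequent reciprocal classes, h e+ k and h+ e k+, are the parental types, so the F1 was h e+ k / h+ e k+.
The two rarest classes, h e k and h+ e+ k+, are the double crossovers. Comparing them with the parentals, only the e allele has switched, so e is the middle locus and the order is k – e – h.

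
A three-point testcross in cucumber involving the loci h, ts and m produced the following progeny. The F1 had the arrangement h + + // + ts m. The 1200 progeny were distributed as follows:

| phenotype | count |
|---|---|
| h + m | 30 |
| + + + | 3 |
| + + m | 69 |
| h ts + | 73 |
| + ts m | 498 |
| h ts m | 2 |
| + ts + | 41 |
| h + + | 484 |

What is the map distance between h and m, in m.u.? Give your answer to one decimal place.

The two rarest classes, + + + and h ts m, are the double crossovers. Comparing them with the parentals, only the h allele has switched, so h is the middle locus and the order is m – h – ts.
Crossovers in the m–h interval produce the single-crossover classes h + m and + ts + (30 + 41 = 71) plus the double crossovers (5).
RF(m–h) = (71 + 5) / 1200 = 76/1200 = 0.0633 → 6.3 m.u.

6.3 m.u.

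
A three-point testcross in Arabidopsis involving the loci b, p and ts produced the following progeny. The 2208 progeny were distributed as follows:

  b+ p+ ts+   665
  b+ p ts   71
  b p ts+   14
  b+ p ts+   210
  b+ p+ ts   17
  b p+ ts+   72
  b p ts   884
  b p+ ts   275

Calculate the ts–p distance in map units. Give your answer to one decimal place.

23.4 map units

The two most frequent reciprocal classes, b+ p+ ts+ and b p ts, are the parental types, so the F1 was b+ p+ ts+ / b p ts.
The two rarest classes, b+ p+ ts and b p ts+, are the double crossovers. Comparing them with the parentals, only the ts allele has switched, so ts is the middle locus and the order is b – ts – p.
Crossovers in the ts–p interval produce the single-crossover classes b+ p ts+ and b p+ ts (210 + 275 = 485) plus the double crossovers (31).
RF(ts–p) = (485 + 31) / 2208 = 516/2208 = 0.2337 → 23.4 map units.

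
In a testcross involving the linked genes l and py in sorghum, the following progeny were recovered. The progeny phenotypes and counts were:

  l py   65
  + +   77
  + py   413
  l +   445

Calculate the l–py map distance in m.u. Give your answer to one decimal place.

The two most frequent classes, + py (413) and l + (445), are the parental types, so the F1 was + py / l +.
The recombinant classes are + + and l py: 77 + 65 = 142.
Recombination frequency = 142/1000 = 0.1420 ≈ 14.2%, i.e. 14.2 m.u.

14.2 m.u.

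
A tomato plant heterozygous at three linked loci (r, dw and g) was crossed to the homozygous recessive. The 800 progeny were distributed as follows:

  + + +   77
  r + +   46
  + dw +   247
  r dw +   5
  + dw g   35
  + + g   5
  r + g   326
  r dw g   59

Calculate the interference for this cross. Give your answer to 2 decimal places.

0.40

The two most frequent reciprocal classes, + dw + and r + g, are the parental types, so the F1 was + dw + / r + g.
The two rarest classes, r dw + and + + g, are the double crossovers. Comparing them with the parentals, only the r allele has switched, so r is the middle locus and the order is dw – r – g.
dw–r: (136 + 10)/800 = 0.1825; r–g: (81 + 10)/800 = 0.1138.
Expected DCO frequency = 0.1825 × 0.1138 ≈ 0.02077; observed = 10/800 ≈ 0.01250.
Coefficient of coincidence = 0.01250/0.02077 ≈ 0.60; interference = 1 − 0.60 = 0.40.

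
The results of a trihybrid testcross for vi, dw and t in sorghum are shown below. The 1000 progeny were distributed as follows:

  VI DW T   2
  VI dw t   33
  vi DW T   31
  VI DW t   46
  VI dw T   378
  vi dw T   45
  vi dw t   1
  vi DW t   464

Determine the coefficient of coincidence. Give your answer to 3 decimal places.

0.476

The two most frequent reciprocal classes, VI dw T and vi DW t, are the parental types, so the F1 was VI dw T / vi DW t.
The two rarest classes, VI DW T and vi dw t, are the double crossovers. Comparing them with the parentals, only the dw allele has switched, so dw is the middle locus and the order is vi – dw – t.
vi–dw: (91 + 3)/1000 = 0.0940; dw–t: (64 + 3)/1000 = 0.0670.
Expected DCO frequency = 0.0940 × 0.0670 ≈ 0.00630; observed = 3/1000 ≈ 0.00300.
Coefficient of coincidence = 0.00300/0.00630 ≈ 0.476.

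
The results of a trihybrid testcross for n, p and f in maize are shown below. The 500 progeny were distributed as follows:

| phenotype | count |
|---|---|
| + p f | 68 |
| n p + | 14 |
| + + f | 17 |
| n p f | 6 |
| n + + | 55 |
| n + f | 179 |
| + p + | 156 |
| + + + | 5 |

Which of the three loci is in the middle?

The two most frequent reciprocal classes, n + f and + p +, are the parental types, so the F1 was n + f / + p +.
The two rarest classes, n p f and + + +, are the double crossovers. Comparing them with the parentals, only the p allele has switched, so p is the middle locus and the order is n – p – f.

p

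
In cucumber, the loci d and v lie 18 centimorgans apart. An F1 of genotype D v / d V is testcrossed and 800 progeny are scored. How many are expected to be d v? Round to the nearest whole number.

72

A map distance of 18 centimorgans corresponds to a recombination frequency of 0.180.
The F1 is D v / d V, so d v is a recombinant gamete class with expected frequency r/2 = 0.180/2 = 0.0900.
Expected number = 0.0900 × 800 = 72.00 ≈ 72.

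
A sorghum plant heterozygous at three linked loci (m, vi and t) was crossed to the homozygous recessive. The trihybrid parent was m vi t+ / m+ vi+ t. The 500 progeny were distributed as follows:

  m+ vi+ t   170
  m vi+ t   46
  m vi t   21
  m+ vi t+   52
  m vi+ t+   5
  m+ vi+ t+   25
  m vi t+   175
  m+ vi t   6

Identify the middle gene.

vi

The two rarest classes, m vi+ t+ and m+ vi t, are the double crossovers. Comparing them with the parentals, only the vi allele has switched, so vi is the middle locus and the order is m – vi – t.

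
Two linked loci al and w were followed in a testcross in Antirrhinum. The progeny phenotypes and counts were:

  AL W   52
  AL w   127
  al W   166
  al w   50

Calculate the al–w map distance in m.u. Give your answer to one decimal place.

The two most frequent classes, AL w (127) and al W (166), are the parental types, so the F1 was AL w / al W.
The recombinant classes are AL W and al w: 52 + 50 = 102.
Recombination frequency = 102/395 = 0.2582 ≈ 25.8%, i.e. 25.8 m.u.

25.8 m.u.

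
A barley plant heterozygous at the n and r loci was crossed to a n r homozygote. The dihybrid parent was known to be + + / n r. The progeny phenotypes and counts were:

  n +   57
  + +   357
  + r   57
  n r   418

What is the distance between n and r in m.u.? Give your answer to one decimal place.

12.8 m.u.

The recombinant classes are + r and n +: 57 + 57 = 114.
Recombination frequency = 114/889 = 0.1282 ≈ 12.8%, i.e. 12.8 m.u.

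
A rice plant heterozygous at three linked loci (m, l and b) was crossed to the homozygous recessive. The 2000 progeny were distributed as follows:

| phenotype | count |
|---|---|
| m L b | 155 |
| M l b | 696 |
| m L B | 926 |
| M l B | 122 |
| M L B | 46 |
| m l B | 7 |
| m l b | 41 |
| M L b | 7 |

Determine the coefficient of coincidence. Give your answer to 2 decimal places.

The two most frequent reciprocal classes, M l b and m L B, are the parental types, so the F1 was M l b / m L B.
The two rarest classes, M L b and m l B, are the double crossovers. Comparing them with the parentals, only the l allele has switched, so l is the middle locus and the order is b – l – m.
b–l: (277 + 14)/2000 = 0.1455; l–m: (87 + 14)/2000 = 0.0505.
Expected DCO frequency = 0.1455 × 0.0505 ≈ 0.00735; observed = 14/2000 ≈ 0.00700.
Coefficient of coincidence = 0.00700/0.00735 ≈ 0.95.

0.95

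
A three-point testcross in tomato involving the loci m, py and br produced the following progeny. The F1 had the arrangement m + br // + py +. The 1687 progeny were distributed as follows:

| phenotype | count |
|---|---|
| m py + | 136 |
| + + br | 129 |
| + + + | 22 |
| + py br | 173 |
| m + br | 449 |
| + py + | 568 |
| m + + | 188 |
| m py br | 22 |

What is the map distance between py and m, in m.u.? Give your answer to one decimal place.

18.3 m.u.

The two rarest classes, m py br and + + +, are the double crossovers. Comparing them with the parentals, only the py allele has switched, so py is the middle locus and the order is m – py – br.
Crossovers in the m–py interval produce the single-crossover classes + + br and m py + (129 + 136 = 265) plus the double crossovers (44).
RF(m–py) = (265 + 44) / 1687 = 309/1687 = 0.1832 → 18.3 m.u.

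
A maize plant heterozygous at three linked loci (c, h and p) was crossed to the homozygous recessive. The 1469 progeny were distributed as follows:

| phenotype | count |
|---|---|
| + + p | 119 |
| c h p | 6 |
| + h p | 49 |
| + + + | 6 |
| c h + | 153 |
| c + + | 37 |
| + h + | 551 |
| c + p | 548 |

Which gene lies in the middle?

h

The two most frequent reciprocal classes, + h + and c + p, are the parental types, so the F1 was + h + / c + p.
The two rarest classes, + + + and c h p, are the double crossovers. Comparing them with the parentals, only the h allele has switched, so h is the middle locus and the order is c – h – p.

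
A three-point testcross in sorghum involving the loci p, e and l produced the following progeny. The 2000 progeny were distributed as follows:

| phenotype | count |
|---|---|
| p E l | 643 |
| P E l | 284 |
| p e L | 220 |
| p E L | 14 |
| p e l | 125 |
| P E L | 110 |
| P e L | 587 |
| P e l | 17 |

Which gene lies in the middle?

l

The two most frequent reciprocal classes, P e L and p E l, are the parental types, so the F1 was P e L / p E l.
The two rarest classes, P e l and p E L, are the double crossovers. Comparing them with the parentals, only the l allele has switched, so l is the middle locus and the order is e – l – p.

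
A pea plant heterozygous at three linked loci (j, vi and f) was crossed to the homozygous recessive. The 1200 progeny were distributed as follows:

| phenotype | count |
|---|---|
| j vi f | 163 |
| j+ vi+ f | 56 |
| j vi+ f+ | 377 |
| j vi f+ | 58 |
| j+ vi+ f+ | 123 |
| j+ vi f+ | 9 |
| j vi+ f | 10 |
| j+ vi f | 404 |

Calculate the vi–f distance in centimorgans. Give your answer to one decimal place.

The two most frequent reciprocal classes, j+ vi f and j vi+ f+, are the parental types, so the F1 was j+ vi f / j vi+ f+.
The two rarest classes, j+ vi f+ and j vi+ f, are the double crossovers. Comparing them with the parentals, only the f allele has switched, so f is the middle locus and the order is vi – f – j.
Crossovers in the vi–f interval produce the single-crossover classes j+ vi+ f and j vi f+ (56 + 58 = 114) plus the double crossovers (19).
RF(vi–f) = (114 + 19) / 1200 = 133/1200 = 0.1108 → 11.1 centimorgans.

11.1 centimorgans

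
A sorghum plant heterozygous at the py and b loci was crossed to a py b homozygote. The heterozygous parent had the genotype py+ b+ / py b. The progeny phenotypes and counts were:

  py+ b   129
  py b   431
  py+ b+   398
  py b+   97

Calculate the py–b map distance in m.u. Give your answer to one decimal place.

21.4 m.u.

The recombinant classes are py+ b and py b+: 129 + 97 = 226.
Recombination frequency = 226/1055 = 0.2142 ≈ 21.4%, i.e. 21.4 m.u.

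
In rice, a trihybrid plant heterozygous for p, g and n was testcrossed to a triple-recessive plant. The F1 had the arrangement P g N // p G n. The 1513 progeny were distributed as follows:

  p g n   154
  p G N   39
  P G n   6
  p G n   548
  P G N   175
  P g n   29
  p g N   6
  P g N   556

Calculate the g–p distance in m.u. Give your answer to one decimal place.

The two rarest classes, p g N and P G n, are the double crossovers. Comparing them with the parentals, only the p allele has switched, so p is the middle locus and the order is n – p – g.
Crossovers in the p–g interval produce the single-crossover classes P G N and p g n (175 + 154 = 329) plus the double crossovers (12).
RF(p–g) = (329 + 12) / 1513 = 341/1513 = 0.2254 → 22.5 m.u.

22.5 m.u.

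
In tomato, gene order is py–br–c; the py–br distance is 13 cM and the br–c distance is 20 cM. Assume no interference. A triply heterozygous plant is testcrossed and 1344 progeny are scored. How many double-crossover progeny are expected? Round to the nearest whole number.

35

Map distances give recombination frequencies of 0.130 and 0.200 for the two intervals.
With no interference, expected double-crossover frequency = 0.130 × 0.200 = 0.02600.
Expected number = 0.02600 × 1344 = 34.94 ≈ 35.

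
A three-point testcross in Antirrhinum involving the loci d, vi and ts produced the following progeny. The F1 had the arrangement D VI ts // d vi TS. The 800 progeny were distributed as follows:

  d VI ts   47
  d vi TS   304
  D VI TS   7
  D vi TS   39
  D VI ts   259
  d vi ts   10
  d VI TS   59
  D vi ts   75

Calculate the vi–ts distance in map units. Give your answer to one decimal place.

The two rarest classes, D VI TS and d vi ts, are the double crossovers. Comparing them with the parentals, only the ts allele has switched, so ts is the middle locus and the order is d – ts – vi.
Crossovers in the ts–vi interval produce the single-crossover classes D vi ts and d VI TS (75 + 59 = 134) plus the double crossovers (17).
RF(ts–vi) = (134 + 17) / 800 = 151/800 = 0.1888 → 18.9 map units.

18.9 map units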